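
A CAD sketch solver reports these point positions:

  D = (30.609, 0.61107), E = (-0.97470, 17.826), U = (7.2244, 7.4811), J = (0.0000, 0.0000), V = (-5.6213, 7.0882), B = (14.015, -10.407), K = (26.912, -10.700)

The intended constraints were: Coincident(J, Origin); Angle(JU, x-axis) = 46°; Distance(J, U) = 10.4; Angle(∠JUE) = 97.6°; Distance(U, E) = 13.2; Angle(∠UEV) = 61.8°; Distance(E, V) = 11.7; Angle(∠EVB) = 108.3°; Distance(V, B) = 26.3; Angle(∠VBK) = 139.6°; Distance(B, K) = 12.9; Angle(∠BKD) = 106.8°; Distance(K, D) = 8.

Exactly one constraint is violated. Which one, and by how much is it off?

Distance(K, D) = 8 — off by 3.90.

J = (0.00, 0.00) ✓; JU at 46.00° ✓; |JU| = 10.40 ✓; ∠JUE = 97.60° ✓; |UE| = 13.20 ✓; ∠UEV = 61.80° ✓; |EV| = 11.70 ✓; ∠EVB = 108.3° ✓; |VB| = 26.30 ✓; ∠VBK = 139.6° ✓; |BK| = 12.90 ✓; ∠BKD = 106.8° ✓; |KD| = 11.90 ✗.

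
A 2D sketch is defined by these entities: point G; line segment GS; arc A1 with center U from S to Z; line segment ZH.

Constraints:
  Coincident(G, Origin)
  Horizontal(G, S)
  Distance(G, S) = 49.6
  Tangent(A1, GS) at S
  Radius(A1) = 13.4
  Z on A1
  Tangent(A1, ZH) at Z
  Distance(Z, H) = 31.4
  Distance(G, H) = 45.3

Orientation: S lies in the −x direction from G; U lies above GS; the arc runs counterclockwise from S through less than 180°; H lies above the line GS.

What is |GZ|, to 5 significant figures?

38.108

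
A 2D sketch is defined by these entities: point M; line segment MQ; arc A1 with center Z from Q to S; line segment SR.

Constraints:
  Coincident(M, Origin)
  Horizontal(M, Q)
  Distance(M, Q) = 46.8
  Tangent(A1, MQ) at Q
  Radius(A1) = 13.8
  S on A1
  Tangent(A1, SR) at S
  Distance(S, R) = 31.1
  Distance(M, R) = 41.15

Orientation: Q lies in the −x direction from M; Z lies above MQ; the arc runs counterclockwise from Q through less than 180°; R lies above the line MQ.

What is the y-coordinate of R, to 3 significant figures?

35.6

Checks: |ZQ| = 13.80 ✓; |ZS| = 13.80 ✓; ∠(ZS, SR) = 90.00° ✓; |SR| = 31.10 ✓; |MR| = 41.15 ✓.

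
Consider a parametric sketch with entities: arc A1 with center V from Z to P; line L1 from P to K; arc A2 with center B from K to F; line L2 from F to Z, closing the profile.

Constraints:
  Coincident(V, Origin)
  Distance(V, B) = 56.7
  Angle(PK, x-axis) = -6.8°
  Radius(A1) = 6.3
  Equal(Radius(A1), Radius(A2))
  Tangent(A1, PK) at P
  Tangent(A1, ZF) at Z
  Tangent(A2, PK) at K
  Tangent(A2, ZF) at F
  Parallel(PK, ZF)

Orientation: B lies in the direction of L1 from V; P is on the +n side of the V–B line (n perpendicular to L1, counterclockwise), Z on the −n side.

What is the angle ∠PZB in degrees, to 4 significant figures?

83.66°

The slot axis is L1's direction at -6.8°, so u = (cos -6.8°, sin -6.8°) = (0.9930, -0.1184) and n = (−sin -6.8°, cos -6.8°) = (0.1184, 0.9930). V is at the origin and B lies 56.7 along u from V, so B = 56.7·u = (56.30, -6.714). Tangency of A1 to both parallel lines with radius 6.3 puts P and Z at V ± 6.3·n: P = (0.7459, 6.256), Z = (-0.7459, -6.256). Then cos ∠PZB = ZP·ZB / (|ZP||ZB|), giving 83.66°.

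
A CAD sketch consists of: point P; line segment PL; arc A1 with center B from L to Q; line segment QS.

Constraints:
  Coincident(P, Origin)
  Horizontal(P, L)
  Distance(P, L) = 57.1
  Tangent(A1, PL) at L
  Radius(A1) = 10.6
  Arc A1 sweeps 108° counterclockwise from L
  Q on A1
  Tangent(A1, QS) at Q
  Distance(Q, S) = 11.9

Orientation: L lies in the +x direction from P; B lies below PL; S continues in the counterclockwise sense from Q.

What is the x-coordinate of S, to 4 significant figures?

50.70

On A1, L sits at bearing 90° from B; a 108° counterclockwise sweep puts Q at bearing 198°, so Q = B + 10.6·(cos 198°, sin 198°) = (47.02, -13.88). Tangency of A1 to QS means the radius BQ is perpendicular to QS, so QS runs along (−sin 198°, cos 198°); with |QS| = 11.9, S = (50.70, -25.19). So S.x = 50.70.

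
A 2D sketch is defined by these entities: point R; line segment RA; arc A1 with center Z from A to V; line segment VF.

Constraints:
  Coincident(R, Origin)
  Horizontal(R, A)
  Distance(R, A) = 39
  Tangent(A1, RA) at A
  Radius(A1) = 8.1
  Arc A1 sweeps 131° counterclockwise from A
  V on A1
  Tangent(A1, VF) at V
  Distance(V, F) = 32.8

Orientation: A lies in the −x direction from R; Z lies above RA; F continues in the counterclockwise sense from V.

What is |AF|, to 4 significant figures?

41.16

On A1, A sits at bearing -90° from Z; a 131° counterclockwise sweep puts V at bearing 41°, so V = Z + 8.1·(cos 41°, sin 41°) = (-32.89, 13.41). A1 meets VF tangentially, so ZV is at right angles to VF, so VF runs along (−sin 41°, cos 41°); with |VF| = 32.8, F = (-54.41, 38.17). Then |AF| = |F − A| = 41.16.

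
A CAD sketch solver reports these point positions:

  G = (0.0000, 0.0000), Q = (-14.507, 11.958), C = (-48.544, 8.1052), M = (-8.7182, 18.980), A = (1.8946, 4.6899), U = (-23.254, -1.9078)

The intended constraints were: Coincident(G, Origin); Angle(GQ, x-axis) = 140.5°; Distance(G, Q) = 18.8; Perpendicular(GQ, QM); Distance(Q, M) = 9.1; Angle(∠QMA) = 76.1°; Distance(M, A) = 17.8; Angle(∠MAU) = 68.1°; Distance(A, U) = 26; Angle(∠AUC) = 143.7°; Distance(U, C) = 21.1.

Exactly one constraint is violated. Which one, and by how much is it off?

Distance(U, C) = 21.1 — off by 6.10.

G = (0.00, 0.00) ✓; GQ at 140.5° ✓; |GQ| = 18.80 ✓; ∠(GQ, QM) = 90.00° ✓; |QM| = 9.100 ✓; ∠QMA = 76.10° ✓; |MA| = 17.80 ✓; ∠MAU = 68.10° ✓; |AU| = 26.00 ✓; ∠AUC = 143.7° ✓; |UC| = 27.20 ✗.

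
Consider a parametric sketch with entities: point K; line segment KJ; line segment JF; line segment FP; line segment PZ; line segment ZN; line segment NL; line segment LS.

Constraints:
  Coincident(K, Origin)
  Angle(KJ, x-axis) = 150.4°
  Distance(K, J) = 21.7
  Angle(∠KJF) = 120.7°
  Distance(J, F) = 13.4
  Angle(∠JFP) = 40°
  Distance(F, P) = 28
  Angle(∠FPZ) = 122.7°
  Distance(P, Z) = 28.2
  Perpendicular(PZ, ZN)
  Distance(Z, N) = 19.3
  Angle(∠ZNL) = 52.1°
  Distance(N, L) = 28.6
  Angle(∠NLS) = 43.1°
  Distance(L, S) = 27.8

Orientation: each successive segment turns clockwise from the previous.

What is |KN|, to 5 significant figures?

32.930

K is at the origin; KJ runs at 150.4° with length 21.7, so J = (-18.868, 10.719). ∠KJF = 120.7° gives JF at 91.100° from the x-axis; with |JF| = 13.4, F = (-19.125, 24.116). ∠JFP = 40.0° gives FP at -48.900° from the x-axis; with |FP| = 28.0, P = (-0.71878, 3.0163). ∠FPZ = 122.7° gives PZ at -106.20° from the x-axis; with |PZ| = 28.2, Z = (-8.5863, -24.064). PZ is perpendicular to ZN, so ZN runs at 163.80°; with |ZN| = 19.3, N = (-27.120, -18.679). Then |KN| = |N − K| = 32.930.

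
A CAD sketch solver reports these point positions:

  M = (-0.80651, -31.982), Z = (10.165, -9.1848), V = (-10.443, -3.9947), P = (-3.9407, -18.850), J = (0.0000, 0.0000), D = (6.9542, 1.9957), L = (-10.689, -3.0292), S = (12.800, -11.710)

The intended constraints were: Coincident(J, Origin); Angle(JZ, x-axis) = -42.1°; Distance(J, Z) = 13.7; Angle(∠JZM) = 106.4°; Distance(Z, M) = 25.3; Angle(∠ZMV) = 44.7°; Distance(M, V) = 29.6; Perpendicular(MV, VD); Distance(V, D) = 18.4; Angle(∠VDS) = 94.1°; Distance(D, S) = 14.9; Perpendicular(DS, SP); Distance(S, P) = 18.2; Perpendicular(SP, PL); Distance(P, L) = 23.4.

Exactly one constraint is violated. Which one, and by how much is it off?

Distance(P, L) = 23.4 — off by 6.20.

J = (0.00, 0.00) ✓; JZ at -42.10° ✓; |JZ| = 13.70 ✓; ∠JZM = 106.4° ✓; |ZM| = 25.30 ✓; ∠ZMV = 44.70° ✓; |MV| = 29.60 ✓; ∠(MV, VD) = 90.00° ✓; |VD| = 18.40 ✓; ∠VDS = 94.10° ✓; |DS| = 14.90 ✓; ∠(DS, SP) = 90.00° ✓; |SP| = 18.20 ✓; ∠(SP, PL) = 90.00° ✓; |PL| = 17.20 ✗.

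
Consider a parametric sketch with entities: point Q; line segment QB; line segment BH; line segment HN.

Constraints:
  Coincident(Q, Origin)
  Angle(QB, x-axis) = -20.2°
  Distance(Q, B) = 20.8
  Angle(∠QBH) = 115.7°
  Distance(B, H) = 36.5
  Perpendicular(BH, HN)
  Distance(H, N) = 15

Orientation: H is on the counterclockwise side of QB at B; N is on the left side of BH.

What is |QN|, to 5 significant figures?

45.674

Q is at the origin; QB runs at -20.2° with length 20.8, so B = 20.8·(cos -20.2°, sin -20.2°) = (19.521, -7.1822). ∠QBH = 115.7°, so BH runs at -20.2° + (180° − 115.7°) = 44.100° from the x-axis; with |BH| = 36.5, H = B + 36.5·(cos 44.100°, sin 44.100°) = (45.732, 18.219). BH ⟂ HN; with |HN| = 15.0 on the left of BH, N = H + 15.0·(-0.69591, 0.71813) = (35.294, 28.991). Then |QN| = |N − Q| = 45.674.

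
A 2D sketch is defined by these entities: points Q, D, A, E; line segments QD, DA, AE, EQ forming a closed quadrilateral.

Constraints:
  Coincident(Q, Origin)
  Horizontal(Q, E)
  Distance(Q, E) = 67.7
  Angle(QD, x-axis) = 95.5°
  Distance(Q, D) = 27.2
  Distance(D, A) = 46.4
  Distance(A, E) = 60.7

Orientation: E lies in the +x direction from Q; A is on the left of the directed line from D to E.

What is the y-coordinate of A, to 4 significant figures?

52.06

Q is at the origin; QE is horizontal with |QE| = 67.7 and E in +x, so E = (67.7, 0). QD runs at 95.5° with |QD| = 27.2, so D = (-2.607, 27.07). A is determined by |DA| = 46.4 and |AE| = 60.7 together: it lies at the intersection of circle(D, 46.4) and circle(E, 60.7). With |DE| = 75.34, the foot of the radical line on DE is 27.51 from D and the perpendicular offset is √(46.4² − 27.51²) = 37.37. Taking the left-of-DE solution: A = (36.49, 52.06).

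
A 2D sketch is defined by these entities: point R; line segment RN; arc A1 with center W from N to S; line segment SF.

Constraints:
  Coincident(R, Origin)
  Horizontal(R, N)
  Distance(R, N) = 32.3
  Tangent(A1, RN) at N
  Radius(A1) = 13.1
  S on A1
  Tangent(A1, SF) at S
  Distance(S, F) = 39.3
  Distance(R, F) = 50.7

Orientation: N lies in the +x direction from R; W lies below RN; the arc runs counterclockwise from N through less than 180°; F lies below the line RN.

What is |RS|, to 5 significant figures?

22.156

Checks: |WS| = 13.10 ✓; ∠(WS, SF) = 90.00° ✓; |SF| = 39.30 ✓; |RF| = 50.70 ✓.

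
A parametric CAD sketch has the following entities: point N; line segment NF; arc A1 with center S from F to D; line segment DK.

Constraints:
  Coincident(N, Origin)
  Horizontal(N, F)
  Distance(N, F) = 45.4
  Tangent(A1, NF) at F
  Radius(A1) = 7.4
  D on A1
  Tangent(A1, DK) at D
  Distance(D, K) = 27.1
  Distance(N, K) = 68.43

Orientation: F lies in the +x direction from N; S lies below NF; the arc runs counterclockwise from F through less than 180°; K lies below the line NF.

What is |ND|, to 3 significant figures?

42.6

N is at the origin; N and F share the same y with |NF| = 45.4 and F on the +x side, so F = (45.4, 0.00). Tangency of A1 to NF means the radius SF is perpendicular to NF, so S = F + (0, -7.4) = (45.4, -7.40). Since SD ⟂ DK (tangency), |SK| = √(7.4² + 27.1²) = 28.1 regardless of where D sits on A1. So K lies on both circle(N, 68.43) and circle(S, 28.1); the below-NF intersection is K = (61.2, -30.6). D is the foot of the tangent from K: D = (40.6, -13.0).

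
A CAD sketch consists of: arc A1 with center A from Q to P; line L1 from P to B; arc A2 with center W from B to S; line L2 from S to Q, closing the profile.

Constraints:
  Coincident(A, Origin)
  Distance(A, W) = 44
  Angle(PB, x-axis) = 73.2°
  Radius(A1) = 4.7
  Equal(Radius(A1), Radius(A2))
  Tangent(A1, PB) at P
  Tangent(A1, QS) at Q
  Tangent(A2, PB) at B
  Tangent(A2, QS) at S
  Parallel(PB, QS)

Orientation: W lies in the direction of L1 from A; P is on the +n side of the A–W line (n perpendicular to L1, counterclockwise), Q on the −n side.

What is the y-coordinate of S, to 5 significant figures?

40.764

The slot axis is L1's direction at 73.2°, so u = (cos 73.2°, sin 73.2°) = (0.28903, 0.95732) and n = (−sin 73.2°, cos 73.2°) = (-0.95732, 0.28903). A is at the origin and W lies 44.0 along u from A, so W = 44.0·u = (12.717, 42.122). Tangency of A1 to both parallel lines with radius 4.7 puts P and Q at A ± 4.7·n: P = (-4.4994, 1.3584), Q = (4.4994, -1.3584). Equal radii place B and S the same way about W: B = W + 4.7·n = (8.2180, 43.481), S = W − 4.7·n = (17.217, 40.764). So S.y = 40.764.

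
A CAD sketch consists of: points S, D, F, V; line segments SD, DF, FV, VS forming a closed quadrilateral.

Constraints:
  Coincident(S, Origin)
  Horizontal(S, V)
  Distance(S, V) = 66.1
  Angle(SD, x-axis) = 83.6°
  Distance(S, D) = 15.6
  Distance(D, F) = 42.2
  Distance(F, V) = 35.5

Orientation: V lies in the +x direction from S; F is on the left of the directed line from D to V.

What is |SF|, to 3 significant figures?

50.1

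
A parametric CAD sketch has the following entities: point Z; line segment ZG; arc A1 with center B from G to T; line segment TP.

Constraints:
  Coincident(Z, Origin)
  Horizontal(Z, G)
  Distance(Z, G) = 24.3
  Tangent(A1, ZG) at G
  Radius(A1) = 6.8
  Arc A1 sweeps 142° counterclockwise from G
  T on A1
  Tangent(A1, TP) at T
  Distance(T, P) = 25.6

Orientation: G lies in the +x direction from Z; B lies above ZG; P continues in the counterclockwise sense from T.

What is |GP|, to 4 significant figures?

32.17

Z is at the origin; ZG is horizontal with |ZG| = 24.3 and G on the +x side, so G = (24.30, 0.000). Since A1 is tangent to ZG there, BG ⟂ ZG, so B = G + (0, 6.8) = (24.30, 6.800). On A1, G sits at bearing -90° from B; a 142° counterclockwise sweep puts T at bearing 52°, so T = B + 6.8·(cos 52°, sin 52°) = (28.49, 12.16). Since A1 is tangent to TP there, BT ⟂ TP, so TP runs along (−sin 52°, cos 52°); with |TP| = 25.6, P = (8.313, 27.92). Then |GP| = |P − G| = 32.17.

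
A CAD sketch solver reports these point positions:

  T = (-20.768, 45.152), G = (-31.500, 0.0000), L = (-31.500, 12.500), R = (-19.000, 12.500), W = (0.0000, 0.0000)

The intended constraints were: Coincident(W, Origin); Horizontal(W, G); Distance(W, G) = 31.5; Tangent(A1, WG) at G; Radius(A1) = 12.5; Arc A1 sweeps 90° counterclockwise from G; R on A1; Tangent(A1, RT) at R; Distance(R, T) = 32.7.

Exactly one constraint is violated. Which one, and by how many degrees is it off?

Tangent(A1, RT) at R — off by 3.10°.

W = (0.00, 0.00) ✓; W.y = 0.00, G.y = 0.00 ✓; |WG| = 31.50 ✓; ∠(LG, GW) = 90.00° ✓; |LG| = 12.50 ✓; bearing(L→R) − bearing(L→G) = 90.00° ✓; |LR| = 12.50 ✓; ∠(LR, RT) = 86.90° ✗; |RT| = 32.70 ✓.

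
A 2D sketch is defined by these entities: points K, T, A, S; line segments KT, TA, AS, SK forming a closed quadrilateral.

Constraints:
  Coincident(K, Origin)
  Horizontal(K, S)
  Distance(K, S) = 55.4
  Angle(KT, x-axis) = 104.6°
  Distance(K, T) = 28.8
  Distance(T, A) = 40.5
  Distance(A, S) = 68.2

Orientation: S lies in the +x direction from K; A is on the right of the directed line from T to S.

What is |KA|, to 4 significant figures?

17.02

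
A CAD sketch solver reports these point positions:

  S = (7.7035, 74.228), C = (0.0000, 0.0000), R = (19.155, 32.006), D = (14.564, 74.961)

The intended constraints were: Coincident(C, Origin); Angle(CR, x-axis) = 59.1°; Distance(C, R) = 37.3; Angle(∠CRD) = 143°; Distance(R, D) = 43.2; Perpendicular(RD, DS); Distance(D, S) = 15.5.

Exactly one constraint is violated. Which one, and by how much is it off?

Distance(D, S) = 15.5 — off by 8.60.

C = (0.00, 0.00) ✓; CR at 59.10° ✓; |CR| = 37.30 ✓; ∠CRD = 143.0° ✓; |RD| = 43.20 ✓; ∠(RD, DS) = 90.00° ✓; |DS| = 6.900 ✗.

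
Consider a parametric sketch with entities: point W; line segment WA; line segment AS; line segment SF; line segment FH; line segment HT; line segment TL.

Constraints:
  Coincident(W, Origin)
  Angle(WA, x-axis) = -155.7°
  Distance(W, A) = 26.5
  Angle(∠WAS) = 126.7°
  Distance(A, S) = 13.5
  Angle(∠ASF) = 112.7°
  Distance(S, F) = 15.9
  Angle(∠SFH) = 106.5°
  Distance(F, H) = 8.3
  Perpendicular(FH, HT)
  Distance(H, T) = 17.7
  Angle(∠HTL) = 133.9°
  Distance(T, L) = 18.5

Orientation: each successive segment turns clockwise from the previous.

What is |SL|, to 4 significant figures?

15.29

W is at the origin; WA runs at -155.7° with length 26.5, so A = (-24.15, -10.91). ∠WAS = 126.7° gives AS at 151.0° from the x-axis; with |AS| = 13.5, S = (-35.96, -4.360). ∠ASF = 112.7° gives SF at 83.70° from the x-axis; with |SF| = 15.9, F = (-34.21, 11.44). ∠SFH = 106.5° gives FH at 10.20° from the x-axis; with |FH| = 8.3, H = (-26.05, 12.91). FH is perpendicular to HT, so HT runs at -79.80°; with |HT| = 17.7, T = (-22.91, -4.507). ∠HTL = 133.9° gives TL at -125.9° from the x-axis; with |TL| = 18.5, L = (-33.76, -19.49). Then |SL| = |L − S| = 15.29.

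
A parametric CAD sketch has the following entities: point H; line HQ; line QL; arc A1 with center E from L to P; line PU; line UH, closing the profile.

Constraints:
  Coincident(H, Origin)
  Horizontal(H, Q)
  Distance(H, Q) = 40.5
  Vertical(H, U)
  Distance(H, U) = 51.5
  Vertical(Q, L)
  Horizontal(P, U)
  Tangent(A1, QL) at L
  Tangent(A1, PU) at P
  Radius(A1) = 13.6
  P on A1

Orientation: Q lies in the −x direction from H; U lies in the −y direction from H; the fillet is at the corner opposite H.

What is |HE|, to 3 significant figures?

46.5

H is at the origin; H and Q share the same y with |HQ| = 40.5 and Q on the −x side, so Q = (-40.5, 0.00). HU is vertical with |HU| = 51.5 and U on the −y side, so U = (0.00, -51.5). The virtual corner opposite H is at (-40.5, -51.5). The tangent condition forces EL to be normal to QL and A1 meets PU tangentially, so EP is at right angles to PU, with radius 13.6, so the center E sits 13.6 in from both sides at E = (-26.9, -37.9). Then |HE| = |E − H| = 46.5.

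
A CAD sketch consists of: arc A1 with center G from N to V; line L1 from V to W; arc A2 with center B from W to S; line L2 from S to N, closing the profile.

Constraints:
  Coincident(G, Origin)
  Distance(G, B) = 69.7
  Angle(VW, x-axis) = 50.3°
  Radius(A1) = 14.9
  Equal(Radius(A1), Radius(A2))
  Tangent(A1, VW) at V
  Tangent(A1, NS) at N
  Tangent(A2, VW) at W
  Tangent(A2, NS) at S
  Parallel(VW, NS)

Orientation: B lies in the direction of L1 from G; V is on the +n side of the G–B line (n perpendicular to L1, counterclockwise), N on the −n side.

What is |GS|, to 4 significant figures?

71.27

The slot axis is L1's direction at 50.3°, so u = (cos 50.3°, sin 50.3°) = (0.6388, 0.7694) and n = (−sin 50.3°, cos 50.3°) = (-0.7694, 0.6388). G is at the origin and B lies 69.7 along u from G, so B = 69.7·u = (44.52, 53.63). Tangency of A1 to both parallel lines with radius 14.9 puts V and N at G ± 14.9·n: V = (-11.46, 9.518), N = (11.46, -9.518). Equal radii place W and S the same way about B: W = B + 14.9·n = (33.06, 63.14), S = B − 14.9·n = (55.99, 44.11). Then |GS| = |S − G| = 71.27.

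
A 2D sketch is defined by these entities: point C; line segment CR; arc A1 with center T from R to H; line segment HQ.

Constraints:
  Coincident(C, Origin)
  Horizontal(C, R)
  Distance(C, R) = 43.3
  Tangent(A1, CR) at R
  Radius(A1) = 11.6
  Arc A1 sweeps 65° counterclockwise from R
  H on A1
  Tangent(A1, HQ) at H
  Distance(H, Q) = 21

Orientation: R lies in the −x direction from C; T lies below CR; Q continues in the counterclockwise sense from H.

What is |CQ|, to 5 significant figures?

67.763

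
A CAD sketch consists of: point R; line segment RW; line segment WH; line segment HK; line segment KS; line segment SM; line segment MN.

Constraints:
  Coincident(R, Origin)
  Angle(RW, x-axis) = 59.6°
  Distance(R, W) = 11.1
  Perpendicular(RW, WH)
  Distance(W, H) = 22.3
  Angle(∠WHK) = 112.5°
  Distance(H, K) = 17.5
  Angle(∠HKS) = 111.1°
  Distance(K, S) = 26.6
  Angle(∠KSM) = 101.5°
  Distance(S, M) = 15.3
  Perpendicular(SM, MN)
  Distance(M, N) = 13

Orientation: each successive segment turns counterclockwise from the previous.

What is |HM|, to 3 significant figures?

36.0

∠HKS = 111.1° gives KS at -74.0° from the x-axis; with |KS| = 26.6, S = (-20.2, -15.3). ∠KSM = 101.5° gives SM at 4.50° from the x-axis; with |SM| = 15.3, M = (-4.99, -14.1). Then |HM| = |M − H| = 36.0.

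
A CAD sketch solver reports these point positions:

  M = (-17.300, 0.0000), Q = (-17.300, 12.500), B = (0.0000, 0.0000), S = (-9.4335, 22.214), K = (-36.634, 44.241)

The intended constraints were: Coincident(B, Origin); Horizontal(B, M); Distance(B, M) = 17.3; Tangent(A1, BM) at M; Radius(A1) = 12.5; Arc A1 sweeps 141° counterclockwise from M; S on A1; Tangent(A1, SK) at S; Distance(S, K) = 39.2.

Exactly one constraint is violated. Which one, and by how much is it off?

Distance(S, K) = 39.2 — off by 4.20.

B = (0.00, 0.00) ✓; B.y = 0.00, M.y = 0.00 ✓; |BM| = 17.30 ✓; ∠(QM, MB) = 90.00° ✓; |QM| = 12.50 ✓; bearing(Q→S) − bearing(Q→M) = 141.0° ✓; |QS| = 12.50 ✓; ∠(QS, SK) = 90.00° ✓; |SK| = 35.00 ✗.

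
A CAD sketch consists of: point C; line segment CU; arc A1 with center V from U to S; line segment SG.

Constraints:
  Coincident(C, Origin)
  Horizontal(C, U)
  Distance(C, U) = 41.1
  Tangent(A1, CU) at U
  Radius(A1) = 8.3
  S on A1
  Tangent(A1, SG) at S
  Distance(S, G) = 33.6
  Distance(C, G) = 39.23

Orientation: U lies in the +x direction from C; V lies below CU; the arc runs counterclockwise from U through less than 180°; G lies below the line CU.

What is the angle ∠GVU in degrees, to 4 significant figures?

139.4°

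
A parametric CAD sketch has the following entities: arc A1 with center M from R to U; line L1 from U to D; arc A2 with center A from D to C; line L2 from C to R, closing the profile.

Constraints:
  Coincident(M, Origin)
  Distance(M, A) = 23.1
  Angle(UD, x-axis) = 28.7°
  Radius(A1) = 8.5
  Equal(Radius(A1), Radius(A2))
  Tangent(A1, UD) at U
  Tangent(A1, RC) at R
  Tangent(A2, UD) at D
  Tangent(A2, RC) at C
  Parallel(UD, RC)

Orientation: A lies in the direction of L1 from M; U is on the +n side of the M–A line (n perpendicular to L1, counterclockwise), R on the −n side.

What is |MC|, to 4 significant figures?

24.61

Tangency of A1 to both parallel lines with radius 8.5 puts U and R at M ± 8.5·n: U = (-4.082, 7.456), R = (4.082, -7.456). Equal radii place D and C the same way about A: D = A + 8.5·n = (16.18, 18.55), C = A − 8.5·n = (24.34, 3.637). Then |MC| = |C − M| = 24.61.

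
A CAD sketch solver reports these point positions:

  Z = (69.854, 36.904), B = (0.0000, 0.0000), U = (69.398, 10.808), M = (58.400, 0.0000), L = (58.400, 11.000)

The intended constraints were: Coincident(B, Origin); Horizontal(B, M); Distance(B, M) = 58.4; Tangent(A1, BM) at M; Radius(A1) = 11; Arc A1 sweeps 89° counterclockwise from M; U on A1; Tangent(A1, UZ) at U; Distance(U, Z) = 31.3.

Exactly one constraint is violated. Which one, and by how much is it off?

Distance(U, Z) = 31.3 — off by 5.20.

B = (0.00, 0.00) ✓; B.y = 0.00, M.y = 0.00 ✓; |BM| = 58.40 ✓; ∠(LM, MB) = 90.00° ✓; |LM| = 11.00 ✓; bearing(L→U) − bearing(L→M) = 89.00° ✓; |LU| = 11.00 ✓; ∠(LU, UZ) = 90.00° ✓; |UZ| = 26.10 ✗.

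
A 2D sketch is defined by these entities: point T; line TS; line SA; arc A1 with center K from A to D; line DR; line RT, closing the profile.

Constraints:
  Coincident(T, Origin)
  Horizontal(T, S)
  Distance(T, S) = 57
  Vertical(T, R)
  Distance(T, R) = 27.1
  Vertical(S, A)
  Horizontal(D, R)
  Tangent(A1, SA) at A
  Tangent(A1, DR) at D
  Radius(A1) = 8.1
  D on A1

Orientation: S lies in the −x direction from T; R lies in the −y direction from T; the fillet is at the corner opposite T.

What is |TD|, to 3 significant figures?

55.9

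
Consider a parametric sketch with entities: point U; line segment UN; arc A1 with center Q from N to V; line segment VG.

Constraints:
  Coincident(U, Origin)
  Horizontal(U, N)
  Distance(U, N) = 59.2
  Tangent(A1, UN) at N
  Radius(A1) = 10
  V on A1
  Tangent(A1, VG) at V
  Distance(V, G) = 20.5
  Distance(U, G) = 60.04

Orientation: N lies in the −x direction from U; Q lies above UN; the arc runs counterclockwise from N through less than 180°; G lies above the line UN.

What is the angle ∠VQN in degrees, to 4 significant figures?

95.47°

Checks: |QV| = 10.00 ✓; ∠(QV, VG) = 90.00° ✓; |VG| = 20.50 ✓; |UG| = 60.04 ✓.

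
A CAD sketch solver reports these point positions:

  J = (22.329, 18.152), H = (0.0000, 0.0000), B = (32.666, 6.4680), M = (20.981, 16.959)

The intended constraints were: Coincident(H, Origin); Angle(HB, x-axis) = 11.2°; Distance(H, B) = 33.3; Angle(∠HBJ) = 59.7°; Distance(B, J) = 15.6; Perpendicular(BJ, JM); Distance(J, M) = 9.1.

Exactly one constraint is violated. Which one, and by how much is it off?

Distance(J, M) = 9.1 — off by 7.30.

H = (0.00, 0.00) ✓; HB at 11.20° ✓; |HB| = 33.30 ✓; ∠HBJ = 59.70° ✓; |BJ| = 15.60 ✓; ∠(BJ, JM) = 90.01° ✓; |JM| = 1.800 ✗.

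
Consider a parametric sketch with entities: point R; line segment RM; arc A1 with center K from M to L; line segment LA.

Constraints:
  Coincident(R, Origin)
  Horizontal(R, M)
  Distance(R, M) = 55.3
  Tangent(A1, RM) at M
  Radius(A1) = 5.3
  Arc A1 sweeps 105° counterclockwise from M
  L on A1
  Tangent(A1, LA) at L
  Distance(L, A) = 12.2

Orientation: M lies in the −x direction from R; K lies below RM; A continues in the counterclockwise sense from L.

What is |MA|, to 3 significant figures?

18.6

R is at the origin; R and M share the same y with |RM| = 55.3 and M on the −x side, so M = (-55.3, 0.00). Tangency of A1 to RM means the radius KM is perpendicular to RM, so K = M + (0, -5.3) = (-55.3, -5.30). On A1, M sits at bearing 90° from K; a 105° counterclockwise sweep puts L at bearing 195°, so L = K + 5.3·(cos 195°, sin 195°) = (-60.4, -6.67). The tangent condition forces KL to be normal to LA, so LA runs along (−sin 195°, cos 195°); with |LA| = 12.2, A = (-57.3, -18.5). Then |MA| = |A − M| = 18.6.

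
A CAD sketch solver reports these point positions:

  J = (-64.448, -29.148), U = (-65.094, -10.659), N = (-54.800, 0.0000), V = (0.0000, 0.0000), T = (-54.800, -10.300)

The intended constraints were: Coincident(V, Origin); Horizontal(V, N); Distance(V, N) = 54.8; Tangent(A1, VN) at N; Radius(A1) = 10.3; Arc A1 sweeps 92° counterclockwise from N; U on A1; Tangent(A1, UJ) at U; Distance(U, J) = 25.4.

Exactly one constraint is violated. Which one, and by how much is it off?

Distance(U, J) = 25.4 — off by 6.90.

V = (0.00, 0.00) ✓; V.y = 0.00, N.y = 0.00 ✓; |VN| = 54.80 ✓; ∠(TN, NV) = 90.00° ✓; |TN| = 10.30 ✓; bearing(T→U) − bearing(T→N) = 92.00° ✓; |TU| = 10.30 ✓; ∠(TU, UJ) = 90.00° ✓; |UJ| = 18.50 ✗.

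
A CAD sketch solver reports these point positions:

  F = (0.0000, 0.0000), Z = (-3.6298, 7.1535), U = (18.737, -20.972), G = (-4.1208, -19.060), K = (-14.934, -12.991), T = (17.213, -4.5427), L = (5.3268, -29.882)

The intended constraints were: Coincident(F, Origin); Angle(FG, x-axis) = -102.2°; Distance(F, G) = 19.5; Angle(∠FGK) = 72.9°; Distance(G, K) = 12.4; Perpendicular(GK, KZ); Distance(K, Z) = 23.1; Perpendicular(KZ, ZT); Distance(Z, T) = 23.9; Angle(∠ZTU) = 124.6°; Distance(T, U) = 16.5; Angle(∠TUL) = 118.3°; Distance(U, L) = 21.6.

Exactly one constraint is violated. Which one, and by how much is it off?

Distance(U, L) = 21.6 — off by 5.50.

F = (0.00, 0.00) ✓; FG at -102.2° ✓; |FG| = 19.50 ✓; ∠FGK = 72.90° ✓; |GK| = 12.40 ✓; ∠(GK, KZ) = 90.00° ✓; |KZ| = 23.10 ✓; ∠(KZ, ZT) = 90.00° ✓; |ZT| = 23.90 ✓; ∠ZTU = 124.6° ✓; |TU| = 16.50 ✓; ∠TUL = 118.3° ✓; |UL| = 16.10 ✗.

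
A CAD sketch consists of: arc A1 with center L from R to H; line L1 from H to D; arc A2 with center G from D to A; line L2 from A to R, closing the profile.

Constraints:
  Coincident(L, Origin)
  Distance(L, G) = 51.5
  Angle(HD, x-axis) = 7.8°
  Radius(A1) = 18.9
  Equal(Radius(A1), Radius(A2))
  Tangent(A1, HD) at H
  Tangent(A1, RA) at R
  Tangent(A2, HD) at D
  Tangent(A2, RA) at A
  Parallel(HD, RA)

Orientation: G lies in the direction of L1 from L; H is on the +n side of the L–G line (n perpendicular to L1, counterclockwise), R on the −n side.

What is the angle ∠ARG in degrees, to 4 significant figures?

20.15°

The slot axis is L1's direction at 7.8°, so u = (cos 7.8°, sin 7.8°) = (0.9907, 0.1357) and n = (−sin 7.8°, cos 7.8°) = (-0.1357, 0.9907). L is at the origin and G lies 51.5 along u from L, so G = 51.5·u = (51.02, 6.989). Tangency of A1 to both parallel lines with radius 18.9 puts H and R at L ± 18.9·n: H = (-2.565, 18.73), R = (2.565, -18.73). Equal radii place D and A the same way about G: D = G + 18.9·n = (48.46, 25.71), A = G − 18.9·n = (53.59, -11.74). Then cos ∠ARG = RA·RG / (|RA||RG|), giving 20.15°.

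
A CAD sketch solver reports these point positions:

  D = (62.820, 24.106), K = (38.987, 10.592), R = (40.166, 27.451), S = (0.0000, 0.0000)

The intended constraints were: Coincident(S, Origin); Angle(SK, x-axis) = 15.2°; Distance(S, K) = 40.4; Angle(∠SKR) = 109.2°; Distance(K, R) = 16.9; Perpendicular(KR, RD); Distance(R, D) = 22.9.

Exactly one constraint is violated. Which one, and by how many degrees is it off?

Perpendicular(KR, RD) — off by 4.40°.

S = (0.00, 0.00) ✓; SK at 15.20° ✓; |SK| = 40.40 ✓; ∠SKR = 109.2° ✓; |KR| = 16.90 ✓; ∠(KR, RD) = 94.40° ✗; |RD| = 22.90 ✓.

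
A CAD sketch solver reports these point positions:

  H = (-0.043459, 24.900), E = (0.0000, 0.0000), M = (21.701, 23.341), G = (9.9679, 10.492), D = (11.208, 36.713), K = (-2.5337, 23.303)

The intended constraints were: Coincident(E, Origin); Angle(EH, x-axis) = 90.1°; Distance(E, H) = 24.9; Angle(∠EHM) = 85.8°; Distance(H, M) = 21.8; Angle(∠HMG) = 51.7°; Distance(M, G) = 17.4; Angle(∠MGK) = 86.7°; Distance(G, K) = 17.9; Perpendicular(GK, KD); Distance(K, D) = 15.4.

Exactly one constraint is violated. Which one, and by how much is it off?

Distance(K, D) = 15.4 — off by 3.80.

E = (0.00, 0.00) ✓; EH at 90.10° ✓; |EH| = 24.90 ✓; ∠EHM = 85.80° ✓; |HM| = 21.80 ✓; ∠HMG = 51.70° ✓; |MG| = 17.40 ✓; ∠MGK = 86.70° ✓; |GK| = 17.90 ✓; ∠(GK, KD) = 90.00° ✓; |KD| = 19.20 ✗.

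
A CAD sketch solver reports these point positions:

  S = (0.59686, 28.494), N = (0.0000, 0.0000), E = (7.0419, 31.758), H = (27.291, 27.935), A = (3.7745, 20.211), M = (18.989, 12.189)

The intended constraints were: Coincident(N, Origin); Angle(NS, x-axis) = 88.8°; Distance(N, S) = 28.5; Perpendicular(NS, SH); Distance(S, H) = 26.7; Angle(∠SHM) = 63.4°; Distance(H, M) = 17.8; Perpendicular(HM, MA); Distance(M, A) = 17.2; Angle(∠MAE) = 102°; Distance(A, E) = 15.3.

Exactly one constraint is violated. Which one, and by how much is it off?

Distance(A, E) = 15.3 — off by 3.30.

N = (0.00, 0.00) ✓; NS at 88.80° ✓; |NS| = 28.50 ✓; ∠(NS, SH) = 90.00° ✓; |SH| = 26.70 ✓; ∠SHM = 63.40° ✓; |HM| = 17.80 ✓; ∠(HM, MA) = 90.00° ✓; |MA| = 17.20 ✓; ∠MAE = 102.0° ✓; |AE| = 12.00 ✗.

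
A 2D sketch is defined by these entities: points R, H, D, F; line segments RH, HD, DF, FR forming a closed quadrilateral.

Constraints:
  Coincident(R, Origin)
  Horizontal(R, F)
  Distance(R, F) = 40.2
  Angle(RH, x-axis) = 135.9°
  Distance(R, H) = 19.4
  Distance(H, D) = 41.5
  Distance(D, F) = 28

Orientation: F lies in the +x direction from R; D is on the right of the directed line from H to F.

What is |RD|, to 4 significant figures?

22.11

Checks: |RF| = 40.20 ✓; |RH| = 19.40 ✓; |HD| = 41.50 ✓; |DF| = 28.00 ✓.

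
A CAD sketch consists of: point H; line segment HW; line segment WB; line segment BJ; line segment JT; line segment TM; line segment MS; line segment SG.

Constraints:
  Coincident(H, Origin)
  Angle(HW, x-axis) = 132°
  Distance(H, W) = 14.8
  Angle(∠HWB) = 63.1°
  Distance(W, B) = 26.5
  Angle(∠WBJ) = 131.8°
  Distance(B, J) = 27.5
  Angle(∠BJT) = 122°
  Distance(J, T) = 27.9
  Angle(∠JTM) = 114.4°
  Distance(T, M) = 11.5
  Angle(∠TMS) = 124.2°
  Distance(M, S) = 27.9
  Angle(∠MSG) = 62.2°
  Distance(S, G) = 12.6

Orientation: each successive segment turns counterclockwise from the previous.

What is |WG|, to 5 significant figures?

31.550

H is at the origin; HW runs at 132.0° with length 14.8, so W = (-9.9031, 10.999). ∠HWB = 63.1° gives WB at -111.10° from the x-axis; with |WB| = 26.5, B = (-19.443, -13.725). ∠WBJ = 131.8° gives BJ at -62.900° from the x-axis; with |BJ| = 27.5, J = (-6.9156, -38.206). ∠BJT = 122.0° gives JT at -4.9000° from the x-axis; with |JT| = 27.9, T = (20.882, -40.589). ∠JTM = 114.4° gives TM at 60.700° from the x-axis; with |TM| = 11.5, M = (26.510, -30.560). ∠TMS = 124.2° gives MS at 116.50° from the x-axis; with |MS| = 27.9, S = (14.061, -5.5912). ∠MSG = 62.2° gives SG at -125.70° from the x-axis; with |SG| = 12.6, G = (6.7088, -15.823). Then |WG| = |G − W| = 31.550.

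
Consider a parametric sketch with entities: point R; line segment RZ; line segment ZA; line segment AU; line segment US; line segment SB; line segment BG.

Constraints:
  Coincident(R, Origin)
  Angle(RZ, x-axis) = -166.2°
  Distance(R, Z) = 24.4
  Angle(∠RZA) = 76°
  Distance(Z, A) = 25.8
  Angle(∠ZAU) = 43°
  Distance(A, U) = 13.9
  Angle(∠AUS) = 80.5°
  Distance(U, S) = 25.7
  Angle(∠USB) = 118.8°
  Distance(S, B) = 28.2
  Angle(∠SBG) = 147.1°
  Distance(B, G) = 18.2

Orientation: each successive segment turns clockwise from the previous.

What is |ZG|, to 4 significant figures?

55.02

R is at the origin; RZ runs at -166.2° with length 24.4, so Z = (-23.70, -5.820). ∠RZA = 76.0° gives ZA at 89.80° from the x-axis; with |ZA| = 25.8, A = (-23.61, 19.98). ∠ZAU = 43.0° gives AU at -47.20° from the x-axis; with |AU| = 13.9, U = (-14.16, 9.781). ∠AUS = 80.5° gives US at -146.7° from the x-axis; with |US| = 25.7, S = (-35.64, -4.329). ∠USB = 118.8° gives SB at 152.1° from the x-axis; with |SB| = 28.2, B = (-60.56, 8.867). ∠SBG = 147.1° gives BG at 119.2° from the x-axis; with |BG| = 18.2, G = (-69.44, 24.75). Then |ZG| = |G − Z| = 55.02.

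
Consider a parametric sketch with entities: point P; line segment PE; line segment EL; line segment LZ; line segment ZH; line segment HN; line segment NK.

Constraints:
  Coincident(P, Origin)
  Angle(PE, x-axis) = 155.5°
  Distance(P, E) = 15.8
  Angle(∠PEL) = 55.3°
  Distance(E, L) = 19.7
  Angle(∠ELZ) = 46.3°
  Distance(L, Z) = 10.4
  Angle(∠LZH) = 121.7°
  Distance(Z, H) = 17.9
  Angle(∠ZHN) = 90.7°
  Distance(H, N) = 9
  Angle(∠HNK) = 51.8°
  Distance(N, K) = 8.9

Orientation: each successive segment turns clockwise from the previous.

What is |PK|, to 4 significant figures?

12.97

P is at the origin; PE runs at 155.5° with length 15.8, so E = (-14.38, 6.552). ∠PEL = 55.3° gives EL at 30.80° from the x-axis; with |EL| = 19.7, L = (2.544, 16.64). ∠ELZ = 46.3° gives LZ at -102.9° from the x-axis; with |LZ| = 10.4, Z = (0.2223, 6.502). ∠LZH = 121.7° gives ZH at -161.2° from the x-axis; with |ZH| = 17.9, H = (-16.72, 0.7333). ∠ZHN = 90.7° gives HN at 109.5° from the x-axis; with |HN| = 9.0, N = (-19.73, 9.217). ∠HNK = 51.8° gives NK at -18.70° from the x-axis; with |NK| = 8.9, K = (-11.30, 6.364). Then |PK| = |K − P| = 12.97.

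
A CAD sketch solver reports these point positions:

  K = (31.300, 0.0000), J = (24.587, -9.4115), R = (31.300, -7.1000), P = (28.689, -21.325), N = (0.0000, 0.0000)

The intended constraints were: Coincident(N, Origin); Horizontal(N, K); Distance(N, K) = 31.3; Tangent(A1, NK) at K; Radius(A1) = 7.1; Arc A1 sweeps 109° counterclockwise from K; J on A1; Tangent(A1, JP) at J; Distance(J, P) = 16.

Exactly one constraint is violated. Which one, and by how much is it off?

Distance(J, P) = 16 — off by 3.40.

N = (0.00, 0.00) ✓; N.y = 0.00, K.y = 0.00 ✓; |NK| = 31.30 ✓; ∠(RK, KN) = 90.00° ✓; |RK| = 7.100 ✓; bearing(R→J) − bearing(R→K) = 109.0° ✓; |RJ| = 7.100 ✓; ∠(RJ, JP) = 90.00° ✓; |JP| = 12.60 ✗.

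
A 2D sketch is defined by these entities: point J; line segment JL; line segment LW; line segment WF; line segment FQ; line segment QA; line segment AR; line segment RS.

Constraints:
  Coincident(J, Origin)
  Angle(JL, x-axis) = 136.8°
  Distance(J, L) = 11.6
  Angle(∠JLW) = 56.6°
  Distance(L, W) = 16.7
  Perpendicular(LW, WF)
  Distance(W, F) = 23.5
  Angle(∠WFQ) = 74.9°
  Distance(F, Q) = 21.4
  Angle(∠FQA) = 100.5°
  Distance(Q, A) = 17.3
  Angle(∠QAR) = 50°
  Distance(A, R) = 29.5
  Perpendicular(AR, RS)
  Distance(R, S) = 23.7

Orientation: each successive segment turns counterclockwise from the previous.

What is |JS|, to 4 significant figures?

28.95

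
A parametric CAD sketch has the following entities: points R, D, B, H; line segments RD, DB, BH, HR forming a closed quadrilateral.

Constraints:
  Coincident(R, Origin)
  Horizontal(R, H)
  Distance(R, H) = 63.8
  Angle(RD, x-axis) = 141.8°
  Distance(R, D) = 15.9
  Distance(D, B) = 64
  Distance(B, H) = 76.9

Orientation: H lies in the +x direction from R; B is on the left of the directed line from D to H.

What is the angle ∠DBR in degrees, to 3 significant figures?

13.5°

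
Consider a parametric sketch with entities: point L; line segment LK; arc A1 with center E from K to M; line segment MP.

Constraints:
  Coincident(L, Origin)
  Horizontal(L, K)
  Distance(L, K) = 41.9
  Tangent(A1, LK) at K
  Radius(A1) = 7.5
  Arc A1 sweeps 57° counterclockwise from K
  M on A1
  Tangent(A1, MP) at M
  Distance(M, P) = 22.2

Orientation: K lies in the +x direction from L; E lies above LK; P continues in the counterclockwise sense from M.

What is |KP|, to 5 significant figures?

28.694

L is at the origin; L and K share the same y with |LK| = 41.9 and K on the +x side, so K = (41.900, 0.0000). The tangent condition forces EK to be normal to LK, so E = K + (0, 7.5) = (41.900, 7.5000). On A1, K sits at bearing -90° from E; a 57° counterclockwise sweep puts M at bearing -33°, so M = E + 7.5·(cos -33°, sin -33°) = (48.190, 3.4152). The tangent condition forces EM to be normal to MP, so MP runs along (−sin -33°, cos -33°); with |MP| = 22.2, P = (60.281, 22.034). Then |KP| = |P − K| = 28.694.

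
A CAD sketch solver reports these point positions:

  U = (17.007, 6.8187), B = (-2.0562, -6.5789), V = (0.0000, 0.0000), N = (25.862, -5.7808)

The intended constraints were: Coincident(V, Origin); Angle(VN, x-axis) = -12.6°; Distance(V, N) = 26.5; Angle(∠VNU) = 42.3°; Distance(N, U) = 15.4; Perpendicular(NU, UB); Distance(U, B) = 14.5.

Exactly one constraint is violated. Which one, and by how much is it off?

Distance(U, B) = 14.5 — off by 8.80.

V = (0.00, 0.00) ✓; VN at -12.60° ✓; |VN| = 26.50 ✓; ∠VNU = 42.30° ✓; |NU| = 15.40 ✓; ∠(NU, UB) = 90.00° ✓; |UB| = 23.30 ✗.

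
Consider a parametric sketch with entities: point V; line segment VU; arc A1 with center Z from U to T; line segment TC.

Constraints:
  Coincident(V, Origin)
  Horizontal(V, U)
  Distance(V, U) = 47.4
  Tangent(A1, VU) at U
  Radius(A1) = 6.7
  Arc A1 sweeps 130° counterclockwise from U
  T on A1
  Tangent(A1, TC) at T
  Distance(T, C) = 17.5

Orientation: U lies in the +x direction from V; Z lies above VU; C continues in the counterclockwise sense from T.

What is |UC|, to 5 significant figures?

25.167

On A1, U sits at bearing -90° from Z; a 130° counterclockwise sweep puts T at bearing 40°, so T = Z + 6.7·(cos 40°, sin 40°) = (52.532, 11.007). Tangency of A1 to TC means the radius ZT is perpendicular to TC, so TC runs along (−sin 40°, cos 40°); with |TC| = 17.5, C = (41.284, 24.412). Then |UC| = |C − U| = 25.167.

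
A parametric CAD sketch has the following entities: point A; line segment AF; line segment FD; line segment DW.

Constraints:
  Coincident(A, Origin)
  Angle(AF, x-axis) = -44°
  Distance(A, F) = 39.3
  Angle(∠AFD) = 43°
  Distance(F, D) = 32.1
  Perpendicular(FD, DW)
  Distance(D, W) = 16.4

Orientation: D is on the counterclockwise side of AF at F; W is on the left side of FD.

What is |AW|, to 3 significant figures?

10.9

A is at the origin; AF runs at -44.0° with length 39.3, so F = 39.3·(cos -44.0°, sin -44.0°) = (28.3, -27.3). ∠AFD = 43.0°, so FD runs at -44.0° + (180° − 43.0°) = 93.0° from the x-axis; with |FD| = 32.1, D = F + 32.1·(cos 93.0°, sin 93.0°) = (26.6, 4.76). The perpendicularity gives DW at right angles to FD; with |DW| = 16.4 on the left of FD, W = D + 16.4·(-0.999, -0.0523) = (10.2, 3.90). Then |AW| = |W − A| = 10.9.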